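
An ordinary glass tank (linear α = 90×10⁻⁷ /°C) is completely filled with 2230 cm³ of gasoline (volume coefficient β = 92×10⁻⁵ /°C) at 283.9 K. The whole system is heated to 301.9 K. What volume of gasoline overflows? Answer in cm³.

35.8 cm³

The tank also expands: β_container ≈ 3α = 2.7×10⁻⁵ /K
Net overflow = V₀(β_liq − 3α_cont)ΔT
β − 3α = 9.20×10⁻⁴ − 2.7×10⁻⁵ = 8.93×10⁻⁴ /K; ΔT = 18.0 K
ΔV = 2230 × 8.93×10⁻⁴ × 18.0 = 35.8 cm³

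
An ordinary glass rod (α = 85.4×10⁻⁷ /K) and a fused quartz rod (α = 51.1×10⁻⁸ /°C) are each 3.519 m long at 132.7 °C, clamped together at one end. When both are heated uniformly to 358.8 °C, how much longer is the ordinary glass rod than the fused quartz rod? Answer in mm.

ΔT = 226.1 K
ordinary glass: ΔL = 85.4×10⁻⁷ × 3.519 m × 226.1 = 6.7948×10⁻³ m = 6.7948 mm
fused quartz: ΔL = 51.1×10⁻⁸ × 3.519 m × 226.1 = 4.0658×10⁻⁴ m = 0.40658 mm
difference = 6.7948 − 0.40658 = 6.38822 mm

6.39 mm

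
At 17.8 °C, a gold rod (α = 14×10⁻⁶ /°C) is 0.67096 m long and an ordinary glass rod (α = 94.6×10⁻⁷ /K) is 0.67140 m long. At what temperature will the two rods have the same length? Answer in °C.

L₁(1 + α₁ΔT) = L₂(1 + α₂ΔT) ⇒ ΔT = (L₂ − L₁)/(α₁L₁ − α₂L₂)
L₂ − L₁ = 0.67140 − 0.67096 = 4.40×10⁻⁴ m
α₁L₁ − α₂L₂ = 14×10⁻⁶×0.67096 − 94.6×10⁻⁷×0.67140 = 3.041996×10⁻⁶ m/K
ΔT = 4.40×10⁻⁴ / 3.041996×10⁻⁶ = 144.642 K
T = 17.8 + 144.642 = 162.442 °C

T = 162.4 °C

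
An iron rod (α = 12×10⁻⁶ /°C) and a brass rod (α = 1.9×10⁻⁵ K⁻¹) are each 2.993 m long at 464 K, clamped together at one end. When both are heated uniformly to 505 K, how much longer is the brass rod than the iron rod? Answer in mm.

ΔT = 41 K
iron: ΔL = 12×10⁻⁶ × 2.993 m × 41 = 1.4726×10⁻³ m = 1.4726 mm
brass: ΔL = 1.9×10⁻⁵ × 2.993 m × 41 = 2.3315×10⁻³ m = 2.3315 mm
difference = 2.3315 − 1.4726 = 0.8589 mm

0.859 mm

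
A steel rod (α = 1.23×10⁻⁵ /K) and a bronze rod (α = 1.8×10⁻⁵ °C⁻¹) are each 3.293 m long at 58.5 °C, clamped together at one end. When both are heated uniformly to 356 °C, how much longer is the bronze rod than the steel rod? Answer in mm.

ΔT = 297.5 K
steel: ΔL = 1.23×10⁻⁵ × 3.293 m × 297.5 = 1.2050×10⁻² m = 12.050 mm
bronze: ΔL = 1.8×10⁻⁵ × 3.293 m × 297.5 = 1.7634×10⁻² m = 17.634 mm
difference = 17.634 − 12.050 = 5.584 mm

5.58 mm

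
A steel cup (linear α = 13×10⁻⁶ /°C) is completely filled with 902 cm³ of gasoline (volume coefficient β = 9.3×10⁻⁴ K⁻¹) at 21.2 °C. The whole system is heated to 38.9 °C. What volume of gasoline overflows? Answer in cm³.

14.2 cm³

The cup also expands: β_container ≈ 3α = 3.9×10⁻⁵ /K
Net overflow = V₀(β_liq − 3α_cont)ΔT
β − 3α = 9.30×10⁻⁴ − 3.9×10⁻⁵ = 8.91×10⁻⁴ /K; ΔT = 17.7 K
ΔV = 902 × 8.91×10⁻⁴ × 17.7 = 14.2 cm³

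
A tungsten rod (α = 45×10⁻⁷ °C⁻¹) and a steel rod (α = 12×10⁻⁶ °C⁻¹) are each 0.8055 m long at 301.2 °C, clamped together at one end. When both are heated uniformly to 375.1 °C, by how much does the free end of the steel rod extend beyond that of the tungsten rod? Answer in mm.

0.446 mm

ΔT = 73.9 K
tungsten: ΔL = 45×10⁻⁷ × 0.8055 m × 73.9 = 2.6787×10⁻⁴ m = 0.26787 mm
steel: ΔL = 12×10⁻⁶ × 0.8055 m × 73.9 = 7.1432×10⁻⁴ m = 0.71432 mm
difference = 0.71432 − 0.26787 = 0.44645 mm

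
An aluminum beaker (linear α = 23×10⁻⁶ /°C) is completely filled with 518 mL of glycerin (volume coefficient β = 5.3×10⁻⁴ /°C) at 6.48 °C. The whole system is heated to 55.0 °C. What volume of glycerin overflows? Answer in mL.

The beaker also expands: β_container ≈ 3α = 6.9×10⁻⁵ /K
Net overflow = V₀(β_liq − 3α_cont)ΔT
β − 3α = 5.30×10⁻⁴ − 6.9×10⁻⁵ = 4.61×10⁻⁴ /K; ΔT = 48.52 K
ΔV = 518 × 4.61×10⁻⁴ × 48.52 = 11.6 mL

11.6 mL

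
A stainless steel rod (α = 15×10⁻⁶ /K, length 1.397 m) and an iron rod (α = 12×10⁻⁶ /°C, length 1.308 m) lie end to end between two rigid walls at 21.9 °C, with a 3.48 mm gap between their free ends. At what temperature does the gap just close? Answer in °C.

α₁L₁ = 2.0955×10⁻⁵ m/K, α₂L₂ = 1.5696×10⁻⁵ m/K → total 3.6651×10⁻⁵ m/K
ΔT = g/(α₁L₁+α₂L₂) = 3.48×10⁻³ / 3.6651×10⁻⁵ = 94.95 K
T = 21.9 + 94.95 = 116.85 °C

T = 117 °C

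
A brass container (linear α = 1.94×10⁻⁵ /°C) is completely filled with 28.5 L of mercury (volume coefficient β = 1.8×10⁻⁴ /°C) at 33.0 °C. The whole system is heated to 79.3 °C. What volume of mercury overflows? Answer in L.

The container also expands: β_container ≈ 3α = 5.82×10⁻⁵ /K
Net overflow = V₀(β_liq − 3α_cont)ΔT
β − 3α = 1.80×10⁻⁴ − 5.82×10⁻⁵ = 1.218×10⁻⁴ /K; ΔT = 46.3 K
ΔV = 28.5 × 1.218×10⁻⁴ × 46.3 = 0.161 L

0.161 L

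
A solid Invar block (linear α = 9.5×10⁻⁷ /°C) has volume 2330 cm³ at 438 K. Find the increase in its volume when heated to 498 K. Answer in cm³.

ΔV = 0.398 cm³

Isotropic solid: β ≈ 3α = 2.8×10⁻⁶ /K; ΔT = 60 K
ΔV = 3αV₀ΔT = 3(9.5×10⁻⁷)(2330)(60) = 0.398 cm³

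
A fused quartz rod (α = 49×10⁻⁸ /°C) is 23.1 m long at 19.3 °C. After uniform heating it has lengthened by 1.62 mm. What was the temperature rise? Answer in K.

ΔL = αL₀ΔT ⇒ ΔT = ΔL / (αL₀)
ΔT = 1.62×10⁻³ m / (49×10⁻⁸ × 23.1 m) = 143.12 K

ΔT = 143 K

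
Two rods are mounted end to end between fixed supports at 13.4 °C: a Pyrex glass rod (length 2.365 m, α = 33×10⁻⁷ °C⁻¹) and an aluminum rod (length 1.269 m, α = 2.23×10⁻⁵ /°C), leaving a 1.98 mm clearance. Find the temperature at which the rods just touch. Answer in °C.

T = 68.2 °C

α₁L₁ = 7.8045×10⁻⁶ m/K, α₂L₂ = 2.82987×10⁻⁵ m/K → total 3.61032×10⁻⁵ m/K
ΔT = g/(α₁L₁+α₂L₂) = 1.98×10⁻³ / 3.61032×10⁻⁵ = 54.843 K
T = 13.4 + 54.843 = 68.243 °C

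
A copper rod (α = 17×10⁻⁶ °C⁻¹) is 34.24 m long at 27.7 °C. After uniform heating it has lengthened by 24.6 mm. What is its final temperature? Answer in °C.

ΔL = αL₀ΔT ⇒ ΔT = ΔL / (αL₀)
ΔT = 24.6×10⁻³ m / (17×10⁻⁶ × 34.24 m) = 42.262 K
T = 27.7 + 42.262 = 69.962 °C

T = 70.0 °C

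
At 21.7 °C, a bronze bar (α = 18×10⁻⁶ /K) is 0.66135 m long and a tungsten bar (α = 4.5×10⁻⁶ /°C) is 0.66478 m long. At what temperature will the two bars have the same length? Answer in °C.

T = 406.5 °C

L₁(1 + α₁ΔT) = L₂(1 + α₂ΔT) ⇒ ΔT = (L₂ − L₁)/(α₁L₁ − α₂L₂)
L₂ − L₁ = 0.66478 − 0.66135 = 3.43×10⁻³ m
α₁L₁ − α₂L₂ = 18×10⁻⁶×0.66135 − 4.5×10⁻⁶×0.66478 = 8.91279×10⁻⁶ m/K
ΔT = 3.43×10⁻³ / 8.91279×10⁻⁶ = 384.840 K
T = 21.7 + 384.840 = 406.540 °C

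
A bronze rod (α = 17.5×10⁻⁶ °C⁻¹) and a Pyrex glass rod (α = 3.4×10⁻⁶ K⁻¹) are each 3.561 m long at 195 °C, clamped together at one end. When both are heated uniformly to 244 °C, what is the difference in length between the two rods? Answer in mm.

ΔT = 49 K
bronze: ΔL = 17.5×10⁻⁶ × 3.561 m × 49 = 3.0536×10⁻³ m = 3.0536 mm
Pyrex glass: ΔL = 3.4×10⁻⁶ × 3.561 m × 49 = 5.9326×10⁻⁴ m = 0.59326 mm
difference = 3.0536 − 0.59326 = 2.46034 mm

2.46 mm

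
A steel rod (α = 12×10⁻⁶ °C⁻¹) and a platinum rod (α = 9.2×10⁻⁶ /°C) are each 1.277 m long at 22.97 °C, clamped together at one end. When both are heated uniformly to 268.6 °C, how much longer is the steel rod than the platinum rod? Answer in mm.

0.878 mm

ΔT = 245.63 K
steel: ΔL = 12×10⁻⁶ × 1.277 m × 245.63 = 3.7640×10⁻³ m = 3.7640 mm
platinum: ΔL = 9.2×10⁻⁶ × 1.277 m × 245.63 = 2.8858×10⁻³ m = 2.8858 mm
difference = 3.7640 − 2.8858 = 0.8782 mm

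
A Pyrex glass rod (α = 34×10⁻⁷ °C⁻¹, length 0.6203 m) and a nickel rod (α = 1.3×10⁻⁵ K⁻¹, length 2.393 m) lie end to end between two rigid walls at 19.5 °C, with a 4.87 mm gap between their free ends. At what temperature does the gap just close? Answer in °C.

α₁L₁ = 2.10902×10⁻⁶ m/K, α₂L₂ = 3.1109×10⁻⁵ m/K → total 3.321802×10⁻⁵ m/K
ΔT = g/(α₁L₁+α₂L₂) = 4.87×10⁻³ / 3.321802×10⁻⁵ = 146.61 K
T = 19.5 + 146.61 = 166.11 °C

T = 166 °C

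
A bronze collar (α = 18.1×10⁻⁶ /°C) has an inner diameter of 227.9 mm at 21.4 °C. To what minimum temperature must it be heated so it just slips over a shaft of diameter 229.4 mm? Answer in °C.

T = 385 °C

Required Δd = 229.4 − 227.9 = 1.5 mm
Δd = αd₀ΔT ⇒ ΔT = Δd/(αd₀) = 1.5 / (18.1×10⁻⁶ × 227.9) = 363.64 K
T_min = 21.4 + 363.64 = 385.04 °C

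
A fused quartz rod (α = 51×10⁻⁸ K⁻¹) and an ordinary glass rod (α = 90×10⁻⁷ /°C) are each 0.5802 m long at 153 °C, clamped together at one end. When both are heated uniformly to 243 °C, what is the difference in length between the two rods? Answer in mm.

ΔT = 90 K
fused quartz: ΔL = 51×10⁻⁸ × 0.5802 m × 90 = 2.6631×10⁻⁵ m = 0.026631 mm
ordinary glass: ΔL = 90×10⁻⁷ × 0.5802 m × 90 = 4.6996×10⁻⁴ m = 0.46996 mm
difference = 0.46996 − 0.026631 = 0.443329 mm

0.443 mm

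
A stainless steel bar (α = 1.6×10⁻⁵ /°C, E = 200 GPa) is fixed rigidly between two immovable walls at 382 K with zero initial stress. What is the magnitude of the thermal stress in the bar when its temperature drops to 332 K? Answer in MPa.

σ = 160 MPa

Fully constrained: the free strain ε = αΔT is blocked, so σ = Eε = EαΔT.
|ΔT| = 50 K
σ = 200×10⁹ × 1.6×10⁻⁵ × 50 = 1.60×10⁸ Pa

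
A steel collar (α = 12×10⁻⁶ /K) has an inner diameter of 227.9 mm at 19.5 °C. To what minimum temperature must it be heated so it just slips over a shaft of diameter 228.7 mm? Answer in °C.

T = 312 °C

Required Δd = 228.7 − 227.9 = 0.8 mm
Δd = αd₀ΔT ⇒ ΔT = Δd/(αd₀) = 0.8 / (12×10⁻⁶ × 227.9) = 292.53 K
T_min = 19.5 + 292.53 = 312.03 °C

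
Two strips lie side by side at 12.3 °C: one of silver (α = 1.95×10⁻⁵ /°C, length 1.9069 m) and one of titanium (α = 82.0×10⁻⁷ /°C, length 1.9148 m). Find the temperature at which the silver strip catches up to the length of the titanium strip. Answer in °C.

L₁(1 + α₁ΔT) = L₂(1 + α₂ΔT) ⇒ ΔT = (L₂ − L₁)/(α₁L₁ − α₂L₂)
L₂ − L₁ = 1.9148 − 1.9069 = 7.90×10⁻³ m
α₁L₁ − α₂L₂ = 1.95×10⁻⁵×1.9069 − 82.0×10⁻⁷×1.9148 = 2.148319×10⁻⁵ m/K
ΔT = 7.90×10⁻³ / 2.148319×10⁻⁵ = 367.729 K
T = 12.3 + 367.729 = 380.029 °C

T = 380.0 °C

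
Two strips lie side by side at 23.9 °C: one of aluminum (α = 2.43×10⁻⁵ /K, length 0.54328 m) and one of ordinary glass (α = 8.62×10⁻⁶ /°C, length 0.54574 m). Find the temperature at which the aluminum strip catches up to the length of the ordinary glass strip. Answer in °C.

Equal length when α₁L₁ΔT − α₂L₂ΔT = L₂ − L₁ = 2.46×10⁻³ m
α₁L₁ = 1.3201704×10⁻⁵, α₂L₂ = 4.7042788×10⁻⁶ → Δ(αL) = 8.4974252×10⁻⁶ m/K
ΔT = 2.46×10⁻³ / 8.4974252×10⁻⁶ = 289.499 K, so T = 23.9 + 289.499 = 313.399 °C

T = 313.4 °C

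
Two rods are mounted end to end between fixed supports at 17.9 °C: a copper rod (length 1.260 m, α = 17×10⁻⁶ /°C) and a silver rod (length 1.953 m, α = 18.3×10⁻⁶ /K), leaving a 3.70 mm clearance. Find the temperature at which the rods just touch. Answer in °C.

Gap closes when ΔL₁ + ΔL₂ = 3.70 mm = 3.70×10⁻³ m
(α₁L₁ + α₂L₂)ΔT = g
α₁L₁ + α₂L₂ = 17×10⁻⁶×1.260 + 18.3×10⁻⁶×1.953 = 5.71599×10⁻⁵ m/K
ΔT = 3.70×10⁻³ / 5.71599×10⁻⁵ = 64.731 K
T = 17.9 + 64.731 = 82.631 °C

T = 82.6 °C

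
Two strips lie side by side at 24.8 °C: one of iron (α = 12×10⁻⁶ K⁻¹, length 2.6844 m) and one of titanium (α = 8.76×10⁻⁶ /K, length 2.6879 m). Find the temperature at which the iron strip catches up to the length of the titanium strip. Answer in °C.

Equal length when α₁L₁ΔT − α₂L₂ΔT = L₂ − L₁ = 3.50×10⁻³ m
α₁L₁ = 3.22128×10⁻⁵, α₂L₂ = 2.3546004×10⁻⁵ → Δ(αL) = 8.666796×10⁻⁶ m/K
ΔT = 3.50×10⁻³ / 8.666796×10⁻⁶ = 403.840 K, so T = 24.8 + 403.840 = 428.640 °C

T = 428.6 °C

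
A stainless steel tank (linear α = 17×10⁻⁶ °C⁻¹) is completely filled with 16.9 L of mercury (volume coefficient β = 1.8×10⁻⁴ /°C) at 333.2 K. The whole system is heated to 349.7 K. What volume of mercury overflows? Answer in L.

The tank also expands: β_container ≈ 3α = 5.1×10⁻⁵ /K
Net overflow = V₀(β_liq − 3α_cont)ΔT
β − 3α = 1.80×10⁻⁴ − 5.1×10⁻⁵ = 1.29×10⁻⁴ /K; ΔT = 16.5 K
ΔV = 16.9 × 1.29×10⁻⁴ × 16.5 = 0.0360 L

0.0360 L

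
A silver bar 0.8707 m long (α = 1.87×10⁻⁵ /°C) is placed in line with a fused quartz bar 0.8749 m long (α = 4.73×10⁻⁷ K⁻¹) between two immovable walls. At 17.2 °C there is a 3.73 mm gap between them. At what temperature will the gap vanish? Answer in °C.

Gap closes when ΔL₁ + ΔL₂ = 3.73 mm = 3.73×10⁻³ m
(α₁L₁ + α₂L₂)ΔT = g
α₁L₁ + α₂L₂ = 1.87×10⁻⁵×0.8707 + 4.73×10⁻⁷×0.8749 = 1.66959177×10⁻⁵ m/K
ΔT = 3.73×10⁻³ / 1.66959177×10⁻⁵ = 223.41 K
T = 17.2 + 223.41 = 240.61 °C

T = 241 °C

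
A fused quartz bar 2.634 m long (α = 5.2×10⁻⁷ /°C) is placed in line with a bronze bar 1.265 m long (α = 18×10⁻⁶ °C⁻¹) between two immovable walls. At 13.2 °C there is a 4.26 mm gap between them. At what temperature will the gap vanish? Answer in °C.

α₁L₁ = 1.36968×10⁻⁶ m/K, α₂L₂ = 2.277×10⁻⁵ m/K → total 2.413968×10⁻⁵ m/K
ΔT = g/(α₁L₁+α₂L₂) = 4.26×10⁻³ / 2.413968×10⁻⁵ = 176.47 K
T = 13.2 + 176.47 = 189.67 °C

T = 190 °C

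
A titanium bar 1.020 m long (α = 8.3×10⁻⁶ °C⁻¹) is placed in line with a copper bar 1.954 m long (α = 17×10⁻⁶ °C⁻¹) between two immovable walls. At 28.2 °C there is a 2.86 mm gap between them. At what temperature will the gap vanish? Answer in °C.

Gap closes when ΔL₁ + ΔL₂ = 2.86 mm = 2.86×10⁻³ m
(α₁L₁ + α₂L₂)ΔT = g
α₁L₁ + α₂L₂ = 8.3×10⁻⁶×1.020 + 17×10⁻⁶×1.954 = 4.1684×10⁻⁵ m/K
ΔT = 2.86×10⁻³ / 4.1684×10⁻⁵ = 68.611 K
T = 28.2 + 68.611 = 96.811 °C

T = 96.8 °C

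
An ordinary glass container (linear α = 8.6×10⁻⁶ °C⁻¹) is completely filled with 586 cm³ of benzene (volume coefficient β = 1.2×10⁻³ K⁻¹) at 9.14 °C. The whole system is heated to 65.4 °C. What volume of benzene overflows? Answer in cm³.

The container also expands: β_container ≈ 3α = 2.58×10⁻⁵ /K
Net overflow = V₀(β_liq − 3α_cont)ΔT
β − 3α = 1.20×10⁻³ − 2.58×10⁻⁵ = 1.1742×10⁻³ /K; ΔT = 56.26 K
ΔV = 586 × 1.1742×10⁻³ × 56.26 = 38.7 cm³

38.7 cm³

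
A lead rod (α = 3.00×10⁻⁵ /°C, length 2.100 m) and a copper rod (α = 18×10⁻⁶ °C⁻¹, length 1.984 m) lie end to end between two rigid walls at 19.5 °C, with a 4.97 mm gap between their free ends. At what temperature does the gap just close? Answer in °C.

Gap closes when ΔL₁ + ΔL₂ = 4.97 mm = 4.97×10⁻³ m
(α₁L₁ + α₂L₂)ΔT = g
α₁L₁ + α₂L₂ = 3.00×10⁻⁵×2.100 + 18×10⁻⁶×1.984 = 9.8712×10⁻⁵ m/K
ΔT = 4.97×10⁻³ / 9.8712×10⁻⁵ = 50.348 K
T = 19.5 + 50.348 = 69.848 °C

T = 69.8 °C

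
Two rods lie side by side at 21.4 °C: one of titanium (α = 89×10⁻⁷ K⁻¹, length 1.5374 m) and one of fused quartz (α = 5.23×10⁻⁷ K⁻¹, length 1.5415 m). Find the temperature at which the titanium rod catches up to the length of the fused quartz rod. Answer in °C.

T = 339.8 °C

L₁(1 + α₁ΔT) = L₂(1 + α₂ΔT) ⇒ ΔT = (L₂ − L₁)/(α₁L₁ − α₂L₂)
L₂ − L₁ = 1.5415 − 1.5374 = 4.10×10⁻³ m
α₁L₁ − α₂L₂ = 89×10⁻⁷×1.5374 − 5.23×10⁻⁷×1.5415 = 1.28766555×10⁻⁵ m/K
ΔT = 4.10×10⁻³ / 1.28766555×10⁻⁵ = 318.406 K
T = 21.4 + 318.406 = 339.806 °C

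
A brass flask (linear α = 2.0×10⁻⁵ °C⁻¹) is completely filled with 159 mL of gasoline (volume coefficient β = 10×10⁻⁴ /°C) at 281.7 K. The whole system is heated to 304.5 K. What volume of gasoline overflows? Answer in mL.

3.41 mL

The flask also expands: β_container ≈ 3α = 6.0×10⁻⁵ /K
Net overflow = V₀(β_liq − 3α_cont)ΔT
β − 3α = 1.00×10⁻³ − 6.0×10⁻⁵ = 9.40×10⁻⁴ /K; ΔT = 22.8 K
ΔV = 159 × 9.40×10⁻⁴ × 22.8 = 3.41 mL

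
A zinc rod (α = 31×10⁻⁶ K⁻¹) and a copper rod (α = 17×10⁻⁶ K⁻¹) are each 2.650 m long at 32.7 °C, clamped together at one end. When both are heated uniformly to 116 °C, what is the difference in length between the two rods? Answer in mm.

ΔT = 83.3 K
zinc: ΔL = 31×10⁻⁶ × 2.650 m × 83.3 = 6.8431×10⁻³ m = 6.8431 mm
copper: ΔL = 17×10⁻⁶ × 2.650 m × 83.3 = 3.7527×10⁻³ m = 3.7527 mm
difference = 6.8431 − 3.7527 = 3.0904 mm

3.09 mm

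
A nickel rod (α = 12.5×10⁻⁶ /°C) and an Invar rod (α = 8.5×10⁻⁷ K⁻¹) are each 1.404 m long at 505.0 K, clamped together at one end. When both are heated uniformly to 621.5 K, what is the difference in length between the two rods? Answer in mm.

1.91 mm

ΔT = 116.5 K
nickel: ΔL = 12.5×10⁻⁶ × 1.404 m × 116.5 = 2.0446×10⁻³ m = 2.0446 mm
Invar: ΔL = 8.5×10⁻⁷ × 1.404 m × 116.5 = 1.3903×10⁻⁴ m = 0.13903 mm
difference = 2.0446 − 0.13903 = 1.90557 mm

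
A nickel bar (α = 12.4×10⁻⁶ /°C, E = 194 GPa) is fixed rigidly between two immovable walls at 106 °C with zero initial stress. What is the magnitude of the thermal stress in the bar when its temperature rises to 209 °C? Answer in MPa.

σ = 248 MPa

Fully constrained: the free strain ε = αΔT is blocked, so σ = Eε = EαΔT.
|ΔT| = 103 K
σ = 194×10⁹ × 12.4×10⁻⁶ × 103 = 2.48×10⁸ Pa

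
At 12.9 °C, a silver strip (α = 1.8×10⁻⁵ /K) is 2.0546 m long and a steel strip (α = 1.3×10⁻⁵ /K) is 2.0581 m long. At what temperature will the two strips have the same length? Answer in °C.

L₁(1 + α₁ΔT) = L₂(1 + α₂ΔT) ⇒ ΔT = (L₂ − L₁)/(α₁L₁ − α₂L₂)
L₂ − L₁ = 2.0581 − 2.0546 = 3.50×10⁻³ m
α₁L₁ − α₂L₂ = 1.8×10⁻⁵×2.0546 − 1.3×10⁻⁵×2.0581 = 1.02275×10⁻⁵ m/K
ΔT = 3.50×10⁻³ / 1.02275×10⁻⁵ = 342.215 K
T = 12.9 + 342.215 = 355.115 °C

T = 355.1 °C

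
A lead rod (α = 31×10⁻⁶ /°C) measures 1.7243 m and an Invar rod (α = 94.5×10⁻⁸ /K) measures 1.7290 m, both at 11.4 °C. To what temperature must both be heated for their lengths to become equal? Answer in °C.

L₁(1 + α₁ΔT) = L₂(1 + α₂ΔT) ⇒ ΔT = (L₂ − L₁)/(α₁L₁ − α₂L₂)
L₂ − L₁ = 1.7290 − 1.7243 = 4.70×10⁻³ m
α₁L₁ − α₂L₂ = 31×10⁻⁶×1.7243 − 94.5×10⁻⁸×1.7290 = 5.1819395×10⁻⁵ m/K
ΔT = 4.70×10⁻³ / 5.1819395×10⁻⁵ = 90.700 K
T = 11.4 + 90.700 = 102.100 °C

T = 102.1 °C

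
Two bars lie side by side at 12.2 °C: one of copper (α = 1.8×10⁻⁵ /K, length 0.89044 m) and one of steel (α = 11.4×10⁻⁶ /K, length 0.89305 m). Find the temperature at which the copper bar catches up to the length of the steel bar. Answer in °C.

T = 458.6 °C

Equal length when α₁L₁ΔT − α₂L₂ΔT = L₂ − L₁ = 2.61×10⁻³ m
α₁L₁ = 1.602792×10⁻⁵, α₂L₂ = 1.018077×10⁻⁵ → Δ(αL) = 5.84715×10⁻⁶ m/K
ΔT = 2.61×10⁻³ / 5.84715×10⁻⁶ = 446.371 K, so T = 12.2 + 446.371 = 458.571 °C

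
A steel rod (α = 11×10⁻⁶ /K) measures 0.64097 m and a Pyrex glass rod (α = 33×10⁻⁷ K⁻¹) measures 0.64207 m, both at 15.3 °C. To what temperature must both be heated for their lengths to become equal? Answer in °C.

L₁(1 + α₁ΔT) = L₂(1 + α₂ΔT) ⇒ ΔT = (L₂ − L₁)/(α₁L₁ − α₂L₂)
L₂ − L₁ = 0.64207 − 0.64097 = 1.10×10⁻³ m
α₁L₁ − α₂L₂ = 11×10⁻⁶×0.64097 − 33×10⁻⁷×0.64207 = 4.931839×10⁻⁶ m/K
ΔT = 1.10×10⁻³ / 4.931839×10⁻⁶ = 223.041 K
T = 15.3 + 223.041 = 238.341 °C

T = 238.3 °C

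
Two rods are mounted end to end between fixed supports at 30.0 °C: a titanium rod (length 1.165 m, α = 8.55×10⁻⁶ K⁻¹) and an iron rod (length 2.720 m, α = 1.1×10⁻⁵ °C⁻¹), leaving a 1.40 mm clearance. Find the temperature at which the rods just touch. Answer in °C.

T = 65.1 °C

Gap closes when ΔL₁ + ΔL₂ = 1.40 mm = 1.40×10⁻³ m
(α₁L₁ + α₂L₂)ΔT = g
α₁L₁ + α₂L₂ = 8.55×10⁻⁶×1.165 + 1.1×10⁻⁵×2.720 = 3.988075×10⁻⁵ m/K
ΔT = 1.40×10⁻³ / 3.988075×10⁻⁵ = 35.105 K
T = 30.0 + 35.105 = 65.105 °C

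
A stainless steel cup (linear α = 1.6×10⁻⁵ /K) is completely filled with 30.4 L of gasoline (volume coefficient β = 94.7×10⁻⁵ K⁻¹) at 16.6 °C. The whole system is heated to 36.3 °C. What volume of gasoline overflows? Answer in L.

0.538 L

The cup also expands: β_container ≈ 3α = 4.8×10⁻⁵ /K
Net overflow = V₀(β_liq − 3α_cont)ΔT
β − 3α = 9.47×10⁻⁴ − 4.8×10⁻⁵ = 8.99×10⁻⁴ /K; ΔT = 19.7 K
ΔV = 30.4 × 8.99×10⁻⁴ × 19.7 = 0.538 L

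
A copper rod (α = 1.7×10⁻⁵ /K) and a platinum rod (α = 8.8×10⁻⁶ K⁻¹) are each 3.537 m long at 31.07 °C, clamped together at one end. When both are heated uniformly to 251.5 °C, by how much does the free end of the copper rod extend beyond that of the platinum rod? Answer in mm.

ΔT = 220.43 K
copper: ΔL = 1.7×10⁻⁵ × 3.537 m × 220.43 = 1.3254×10⁻² m = 13.254 mm
platinum: ΔL = 8.8×10⁻⁶ × 3.537 m × 220.43 = 6.8610×10⁻³ m = 6.8610 mm
difference = 13.254 − 6.8610 = 6.393 mm

6.39 mm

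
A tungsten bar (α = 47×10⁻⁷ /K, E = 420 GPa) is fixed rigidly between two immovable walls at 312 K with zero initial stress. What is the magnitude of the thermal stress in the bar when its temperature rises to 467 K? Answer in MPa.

σ = 306 MPa

Fully constrained: the free strain ε = αΔT is blocked, so σ = Eε = EαΔT.
|ΔT| = 155 K
σ = 420×10⁹ × 47×10⁻⁷ × 155 = 3.06×10⁸ Pa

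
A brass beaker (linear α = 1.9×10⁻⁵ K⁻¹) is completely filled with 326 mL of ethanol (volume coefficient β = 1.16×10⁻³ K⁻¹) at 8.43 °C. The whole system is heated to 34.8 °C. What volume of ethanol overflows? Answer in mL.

The beaker also expands: β_container ≈ 3α = 5.7×10⁻⁵ /K
Net overflow = V₀(β_liq − 3α_cont)ΔT
β − 3α = 1.16×10⁻³ − 5.7×10⁻⁵ = 1.103×10⁻³ /K; ΔT = 26.37 K
ΔV = 326 × 1.103×10⁻³ × 26.37 = 9.48 mL

9.48 mL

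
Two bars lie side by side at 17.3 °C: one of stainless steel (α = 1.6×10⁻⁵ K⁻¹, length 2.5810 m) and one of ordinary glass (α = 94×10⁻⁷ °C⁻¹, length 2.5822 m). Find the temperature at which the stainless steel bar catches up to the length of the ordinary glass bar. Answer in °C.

T = 87.79 °C

Equal length when α₁L₁ΔT − α₂L₂ΔT = L₂ − L₁ = 1.20×10⁻³ m
α₁L₁ = 4.1296×10⁻⁵, α₂L₂ = 2.427268×10⁻⁵ → Δ(αL) = 1.702332×10⁻⁵ m/K
ΔT = 1.20×10⁻³ / 1.702332×10⁻⁵ = 70.4915 K, so T = 17.3 + 70.4915 = 87.7915 °C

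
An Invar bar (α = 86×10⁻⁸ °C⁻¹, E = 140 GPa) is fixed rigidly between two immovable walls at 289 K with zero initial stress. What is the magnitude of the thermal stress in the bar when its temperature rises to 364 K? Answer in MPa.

σ = 9.03 MPa

Fully constrained: the free strain ε = αΔT is blocked, so σ = Eε = EαΔT.
|ΔT| = 75 K
σ = 140×10⁹ × 86×10⁻⁸ × 75 = 9.03×10⁶ Pa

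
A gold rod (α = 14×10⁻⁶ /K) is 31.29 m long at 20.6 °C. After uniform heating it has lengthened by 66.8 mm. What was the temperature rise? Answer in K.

ΔT = 152 K

ΔL = αL₀ΔT ⇒ ΔT = ΔL / (αL₀)
ΔT = 66.8×10⁻³ m / (14×10⁻⁶ × 31.29 m) = 152.49 K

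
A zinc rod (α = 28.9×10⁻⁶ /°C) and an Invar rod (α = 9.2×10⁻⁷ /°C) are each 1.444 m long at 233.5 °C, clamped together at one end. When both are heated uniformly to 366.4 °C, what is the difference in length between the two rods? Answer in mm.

ΔT = 132.9 K
zinc: ΔL = 28.9×10⁻⁶ × 1.444 m × 132.9 = 5.5461×10⁻³ m = 5.5461 mm
Invar: ΔL = 9.2×10⁻⁷ × 1.444 m × 132.9 = 1.7655×10⁻⁴ m = 0.17655 mm
difference = 5.5461 − 0.17655 = 5.36955 mm

5.37 mm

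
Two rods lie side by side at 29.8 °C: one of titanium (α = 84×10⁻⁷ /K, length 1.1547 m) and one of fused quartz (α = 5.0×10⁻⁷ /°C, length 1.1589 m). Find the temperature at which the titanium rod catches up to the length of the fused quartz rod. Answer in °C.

L₁(1 + α₁ΔT) = L₂(1 + α₂ΔT) ⇒ ΔT = (L₂ − L₁)/(α₁L₁ − α₂L₂)
L₂ − L₁ = 1.1589 − 1.1547 = 4.20×10⁻³ m
α₁L₁ − α₂L₂ = 84×10⁻⁷×1.1547 − 5.0×10⁻⁷×1.1589 = 9.12003×10⁻⁶ m/K
ΔT = 4.20×10⁻³ / 9.12003×10⁻⁶ = 460.525 K
T = 29.8 + 460.525 = 490.325 °C

T = 490.3 °C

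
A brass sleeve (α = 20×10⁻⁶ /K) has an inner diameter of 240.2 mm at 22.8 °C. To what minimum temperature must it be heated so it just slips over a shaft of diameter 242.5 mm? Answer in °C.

T = 502 °C

Required Δd = 242.5 − 240.2 = 2.3 mm
Δd = αd₀ΔT ⇒ ΔT = Δd/(αd₀) = 2.3 / (20×10⁻⁶ × 240.2) = 478.77 K
T_min = 22.8 + 478.77 = 501.57 °C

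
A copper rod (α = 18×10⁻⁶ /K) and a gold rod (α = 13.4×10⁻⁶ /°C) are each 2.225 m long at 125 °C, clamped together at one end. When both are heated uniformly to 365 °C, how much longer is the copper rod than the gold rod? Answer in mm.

ΔT = 240 K
copper: ΔL = 18×10⁻⁶ × 2.225 m × 240 = 9.6120×10⁻³ m = 9.6120 mm
gold: ΔL = 13.4×10⁻⁶ × 2.225 m × 240 = 7.1556×10⁻³ m = 7.1556 mm
difference = 9.6120 − 7.1556 = 2.4564 mm

2.46 mm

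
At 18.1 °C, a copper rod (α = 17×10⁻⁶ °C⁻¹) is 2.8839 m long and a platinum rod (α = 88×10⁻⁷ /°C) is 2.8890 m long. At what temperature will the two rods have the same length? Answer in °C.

T = 234.2 °C

Equal length when α₁L₁ΔT − α₂L₂ΔT = L₂ − L₁ = 5.10×10⁻³ m
α₁L₁ = 4.90263×10⁻⁵, α₂L₂ = 2.54232×10⁻⁵ → Δ(αL) = 2.36031×10⁻⁵ m/K
ΔT = 5.10×10⁻³ / 2.36031×10⁻⁵ = 216.073 K, so T = 18.1 + 216.073 = 234.173 °C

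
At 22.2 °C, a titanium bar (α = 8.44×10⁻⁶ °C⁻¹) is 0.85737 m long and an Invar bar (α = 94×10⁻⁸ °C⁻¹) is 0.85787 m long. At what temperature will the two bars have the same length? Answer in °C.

L₁(1 + α₁ΔT) = L₂(1 + α₂ΔT) ⇒ ΔT = (L₂ − L₁)/(α₁L₁ − α₂L₂)
L₂ − L₁ = 0.85787 − 0.85737 = 5.00×10⁻⁴ m
α₁L₁ − α₂L₂ = 8.44×10⁻⁶×0.85737 − 94×10⁻⁸×0.85787 = 6.429805×10⁻⁶ m/K
ΔT = 5.00×10⁻⁴ / 6.429805×10⁻⁶ = 77.7629 K
T = 22.2 + 77.7629 = 99.9629 °C

T = 99.96 °C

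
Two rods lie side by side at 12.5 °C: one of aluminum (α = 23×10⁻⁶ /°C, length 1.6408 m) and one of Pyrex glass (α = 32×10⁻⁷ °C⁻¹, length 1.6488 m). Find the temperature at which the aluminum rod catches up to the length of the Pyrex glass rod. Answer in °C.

T = 258.9 °C

Equal length when α₁L₁ΔT − α₂L₂ΔT = L₂ − L₁ = 8.00×10⁻³ m
α₁L₁ = 3.77384×10⁻⁵, α₂L₂ = 5.27616×10⁻⁶ → Δ(αL) = 3.246224×10⁻⁵ m/K
ΔT = 8.00×10⁻³ / 3.246224×10⁻⁵ = 246.440 K, so T = 12.5 + 246.440 = 258.940 °C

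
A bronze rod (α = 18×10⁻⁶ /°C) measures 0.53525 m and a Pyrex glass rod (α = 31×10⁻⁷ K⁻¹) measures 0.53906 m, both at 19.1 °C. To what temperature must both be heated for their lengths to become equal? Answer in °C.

L₁(1 + α₁ΔT) = L₂(1 + α₂ΔT) ⇒ ΔT = (L₂ − L₁)/(α₁L₁ − α₂L₂)
L₂ − L₁ = 0.53906 − 0.53525 = 3.81×10⁻³ m
α₁L₁ − α₂L₂ = 18×10⁻⁶×0.53525 − 31×10⁻⁷×0.53906 = 7.963414×10⁻⁶ m/K
ΔT = 3.81×10⁻³ / 7.963414×10⁻⁶ = 478.438 K
T = 19.1 + 478.438 = 497.538 °C

T = 497.5 °C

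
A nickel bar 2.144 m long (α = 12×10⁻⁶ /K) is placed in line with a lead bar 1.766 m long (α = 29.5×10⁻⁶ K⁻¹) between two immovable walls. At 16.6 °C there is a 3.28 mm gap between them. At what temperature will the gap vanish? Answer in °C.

Gap closes when ΔL₁ + ΔL₂ = 3.28 mm = 3.28×10⁻³ m
(α₁L₁ + α₂L₂)ΔT = g
α₁L₁ + α₂L₂ = 12×10⁻⁶×2.144 + 29.5×10⁻⁶×1.766 = 7.7825×10⁻⁵ m/K
ΔT = 3.28×10⁻³ / 7.7825×10⁻⁵ = 42.146 K
T = 16.6 + 42.146 = 58.746 °C

T = 58.7 °C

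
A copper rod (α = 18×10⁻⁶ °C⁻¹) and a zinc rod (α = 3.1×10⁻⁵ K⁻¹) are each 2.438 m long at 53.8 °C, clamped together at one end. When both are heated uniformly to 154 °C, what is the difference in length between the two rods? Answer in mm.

3.18 mm

ΔT = 100.2 K
copper: ΔL = 18×10⁻⁶ × 2.438 m × 100.2 = 4.3972×10⁻³ m = 4.3972 mm
zinc: ΔL = 3.1×10⁻⁵ × 2.438 m × 100.2 = 7.5729×10⁻³ m = 7.5729 mm
difference = 7.5729 − 4.3972 = 3.1757 mm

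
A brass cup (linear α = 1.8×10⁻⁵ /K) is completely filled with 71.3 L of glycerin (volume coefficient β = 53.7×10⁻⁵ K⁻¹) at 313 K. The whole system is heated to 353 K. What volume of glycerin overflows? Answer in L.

1.38 L

The cup also expands: β_container ≈ 3α = 5.4×10⁻⁵ /K
Net overflow = V₀(β_liq − 3α_cont)ΔT
β − 3α = 5.37×10⁻⁴ − 5.4×10⁻⁵ = 4.83×10⁻⁴ /K; ΔT = 40 K
ΔV = 71.3 × 4.83×10⁻⁴ × 40 = 1.38 L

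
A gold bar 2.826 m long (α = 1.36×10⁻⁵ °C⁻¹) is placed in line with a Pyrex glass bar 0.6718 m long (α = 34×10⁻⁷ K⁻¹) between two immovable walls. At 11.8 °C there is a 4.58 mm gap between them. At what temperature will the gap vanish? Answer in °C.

Gap closes when ΔL₁ + ΔL₂ = 4.58 mm = 4.58×10⁻³ m
(α₁L₁ + α₂L₂)ΔT = g
α₁L₁ + α₂L₂ = 1.36×10⁻⁵×2.826 + 34×10⁻⁷×0.6718 = 4.071772×10⁻⁵ m/K
ΔT = 4.58×10⁻³ / 4.071772×10⁻⁵ = 112.48 K
T = 11.8 + 112.48 = 124.28 °C

T = 124 °C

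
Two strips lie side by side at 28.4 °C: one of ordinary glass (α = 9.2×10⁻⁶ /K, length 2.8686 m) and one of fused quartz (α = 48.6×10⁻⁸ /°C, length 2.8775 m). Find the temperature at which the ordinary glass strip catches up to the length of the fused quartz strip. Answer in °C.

T = 384.5 °C

Equal length when α₁L₁ΔT − α₂L₂ΔT = L₂ − L₁ = 8.90×10⁻³ m
α₁L₁ = 2.639112×10⁻⁵, α₂L₂ = 1.398465×10⁻⁶ → Δ(αL) = 2.4992655×10⁻⁵ m/K
ΔT = 8.90×10⁻³ / 2.4992655×10⁻⁵ = 356.105 K, so T = 28.4 + 356.105 = 384.505 °C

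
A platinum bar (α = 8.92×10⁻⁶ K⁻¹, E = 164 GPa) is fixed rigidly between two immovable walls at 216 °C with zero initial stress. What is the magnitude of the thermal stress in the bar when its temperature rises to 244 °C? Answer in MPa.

σ = 41.0 MPa

Fully constrained: the free strain ε = αΔT is blocked, so σ = Eε = EαΔT.
|ΔT| = 28 K
σ = 164×10⁹ × 8.92×10⁻⁶ × 28 = 4.10×10⁷ Pa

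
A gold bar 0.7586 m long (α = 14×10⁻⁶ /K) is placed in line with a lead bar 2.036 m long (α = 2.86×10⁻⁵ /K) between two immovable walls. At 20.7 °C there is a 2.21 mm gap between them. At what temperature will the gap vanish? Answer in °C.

α₁L₁ = 1.06204×10⁻⁵ m/K, α₂L₂ = 5.82296×10⁻⁵ m/K → total 6.885×10⁻⁵ m/K
ΔT = g/(α₁L₁+α₂L₂) = 2.21×10⁻³ / 6.885×10⁻⁵ = 32.099 K
T = 20.7 + 32.099 = 52.799 °C

T = 52.8 °C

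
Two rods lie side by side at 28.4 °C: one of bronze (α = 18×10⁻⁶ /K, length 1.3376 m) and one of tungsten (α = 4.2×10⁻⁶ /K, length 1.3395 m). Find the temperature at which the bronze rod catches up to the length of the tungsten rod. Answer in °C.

T = 131.4 °C

L₁(1 + α₁ΔT) = L₂(1 + α₂ΔT) ⇒ ΔT = (L₂ − L₁)/(α₁L₁ − α₂L₂)
L₂ − L₁ = 1.3395 − 1.3376 = 1.90×10⁻³ m
α₁L₁ − α₂L₂ = 18×10⁻⁶×1.3376 − 4.2×10⁻⁶×1.3395 = 1.84509×10⁻⁵ m/K
ΔT = 1.90×10⁻³ / 1.84509×10⁻⁵ = 102.976 K
T = 28.4 + 102.976 = 131.376 °C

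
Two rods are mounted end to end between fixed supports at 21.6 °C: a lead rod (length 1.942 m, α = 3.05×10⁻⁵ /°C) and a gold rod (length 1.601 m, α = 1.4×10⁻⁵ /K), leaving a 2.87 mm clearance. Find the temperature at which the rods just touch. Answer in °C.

Gap closes when ΔL₁ + ΔL₂ = 2.87 mm = 2.87×10⁻³ m
(α₁L₁ + α₂L₂)ΔT = g
α₁L₁ + α₂L₂ = 3.05×10⁻⁵×1.942 + 1.4×10⁻⁵×1.601 = 8.1645×10⁻⁵ m/K
ΔT = 2.87×10⁻³ / 8.1645×10⁻⁵ = 35.152 K
T = 21.6 + 35.152 = 56.752 °C

T = 56.8 °C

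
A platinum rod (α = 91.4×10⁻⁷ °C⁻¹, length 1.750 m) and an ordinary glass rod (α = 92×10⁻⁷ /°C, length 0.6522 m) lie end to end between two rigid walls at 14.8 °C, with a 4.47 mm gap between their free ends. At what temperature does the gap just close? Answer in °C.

α₁L₁ = 1.5995×10⁻⁵ m/K, α₂L₂ = 6.00024×10⁻⁶ m/K → total 2.199524×10⁻⁵ m/K
ΔT = g/(α₁L₁+α₂L₂) = 4.47×10⁻³ / 2.199524×10⁻⁵ = 203.23 K
T = 14.8 + 203.23 = 218.03 °C

T = 218 °C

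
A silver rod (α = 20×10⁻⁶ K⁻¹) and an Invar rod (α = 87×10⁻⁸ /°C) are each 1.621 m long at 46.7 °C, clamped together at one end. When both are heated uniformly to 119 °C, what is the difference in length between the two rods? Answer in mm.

2.24 mm

ΔT = 72.3 K
silver: ΔL = 20×10⁻⁶ × 1.621 m × 72.3 = 2.3440×10⁻³ m = 2.3440 mm
Invar: ΔL = 87×10⁻⁸ × 1.621 m × 72.3 = 1.0196×10⁻⁴ m = 0.10196 mm
difference = 2.3440 − 0.10196 = 2.24204 mm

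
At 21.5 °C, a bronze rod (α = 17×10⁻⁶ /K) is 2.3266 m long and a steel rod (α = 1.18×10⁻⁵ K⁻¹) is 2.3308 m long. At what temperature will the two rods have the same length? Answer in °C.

T = 370.1 °C

L₁(1 + α₁ΔT) = L₂(1 + α₂ΔT) ⇒ ΔT = (L₂ − L₁)/(α₁L₁ − α₂L₂)
L₂ − L₁ = 2.3308 − 2.3266 = 4.20×10⁻³ m
α₁L₁ − α₂L₂ = 17×10⁻⁶×2.3266 − 1.18×10⁻⁵×2.3308 = 1.204876×10⁻⁵ m/K
ΔT = 4.20×10⁻³ / 1.204876×10⁻⁵ = 348.584 K
T = 21.5 + 348.584 = 370.084 °C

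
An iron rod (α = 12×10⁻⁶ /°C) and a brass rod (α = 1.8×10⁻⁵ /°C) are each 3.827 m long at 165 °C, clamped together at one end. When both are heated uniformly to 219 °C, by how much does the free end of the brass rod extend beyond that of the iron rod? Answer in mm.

ΔT = 54 K
iron: ΔL = 12×10⁻⁶ × 3.827 m × 54 = 2.4799×10⁻³ m = 2.4799 mm
brass: ΔL = 1.8×10⁻⁵ × 3.827 m × 54 = 3.7198×10⁻³ m = 3.7198 mm
difference = 3.7198 − 2.4799 = 1.2399 mm

1.24 mm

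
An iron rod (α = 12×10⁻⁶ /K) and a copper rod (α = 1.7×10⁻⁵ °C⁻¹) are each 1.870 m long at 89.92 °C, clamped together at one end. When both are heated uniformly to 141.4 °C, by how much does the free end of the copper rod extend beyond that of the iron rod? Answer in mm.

0.481 mm

ΔT = 51.48 K
iron: ΔL = 12×10⁻⁶ × 1.870 m × 51.48 = 1.1552×10⁻³ m = 1.1552 mm
copper: ΔL = 1.7×10⁻⁵ × 1.870 m × 51.48 = 1.6365×10⁻³ m = 1.6365 mm
difference = 1.6365 − 1.1552 = 0.4813 mm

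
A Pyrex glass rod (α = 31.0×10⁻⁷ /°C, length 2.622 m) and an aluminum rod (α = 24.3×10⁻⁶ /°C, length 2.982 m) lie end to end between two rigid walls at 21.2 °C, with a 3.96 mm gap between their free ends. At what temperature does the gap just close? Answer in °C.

T = 70.3 °C

α₁L₁ = 8.1282×10⁻⁶ m/K, α₂L₂ = 7.24626×10⁻⁵ m/K → total 8.05908×10⁻⁵ m/K
ΔT = g/(α₁L₁+α₂L₂) = 3.96×10⁻³ / 8.05908×10⁻⁵ = 49.137 K
T = 21.2 + 49.137 = 70.337 °C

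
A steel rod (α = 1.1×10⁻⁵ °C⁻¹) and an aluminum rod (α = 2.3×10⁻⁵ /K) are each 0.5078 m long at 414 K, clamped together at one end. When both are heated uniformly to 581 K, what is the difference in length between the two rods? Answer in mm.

ΔT = 167 K
steel: ΔL = 1.1×10⁻⁵ × 0.5078 m × 167 = 9.3283×10⁻⁴ m = 0.93283 mm
aluminum: ΔL = 2.3×10⁻⁵ × 0.5078 m × 167 = 1.9505×10⁻³ m = 1.9505 mm
difference = 1.9505 − 0.93283 = 1.01767 mm

1.02 mm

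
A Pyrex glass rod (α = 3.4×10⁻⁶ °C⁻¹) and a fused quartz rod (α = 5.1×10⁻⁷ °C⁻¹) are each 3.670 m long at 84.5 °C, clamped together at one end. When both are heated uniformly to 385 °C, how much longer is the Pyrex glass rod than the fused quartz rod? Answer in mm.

3.19 mm

ΔT = 300.5 K
Pyrex glass: ΔL = 3.4×10⁻⁶ × 3.670 m × 300.5 = 3.7496×10⁻³ m = 3.7496 mm
fused quartz: ΔL = 5.1×10⁻⁷ × 3.670 m × 300.5 = 5.6245×10⁻⁴ m = 0.56245 mm
difference = 3.7496 − 0.56245 = 3.18715 mm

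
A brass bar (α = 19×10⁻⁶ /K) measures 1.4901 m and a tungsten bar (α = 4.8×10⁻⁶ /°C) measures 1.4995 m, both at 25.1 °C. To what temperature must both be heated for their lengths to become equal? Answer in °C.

L₁(1 + α₁ΔT) = L₂(1 + α₂ΔT) ⇒ ΔT = (L₂ − L₁)/(α₁L₁ − α₂L₂)
L₂ − L₁ = 1.4995 − 1.4901 = 9.40×10⁻³ m
α₁L₁ − α₂L₂ = 19×10⁻⁶×1.4901 − 4.8×10⁻⁶×1.4995 = 2.11143×10⁻⁵ m/K
ΔT = 9.40×10⁻³ / 2.11143×10⁻⁵ = 445.196 K
T = 25.1 + 445.196 = 470.296 °C

T = 470.3 °C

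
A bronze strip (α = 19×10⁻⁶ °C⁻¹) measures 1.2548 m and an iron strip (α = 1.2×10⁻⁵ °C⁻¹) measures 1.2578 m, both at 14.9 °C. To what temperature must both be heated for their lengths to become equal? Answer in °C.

Equal length when α₁L₁ΔT − α₂L₂ΔT = L₂ − L₁ = 3.00×10⁻³ m
α₁L₁ = 2.38412×10⁻⁵, α₂L₂ = 1.50936×10⁻⁵ → Δ(αL) = 8.7476×10⁻⁶ m/K
ΔT = 3.00×10⁻³ / 8.7476×10⁻⁶ = 342.951 K, so T = 14.9 + 342.951 = 357.851 °C

T = 357.9 °C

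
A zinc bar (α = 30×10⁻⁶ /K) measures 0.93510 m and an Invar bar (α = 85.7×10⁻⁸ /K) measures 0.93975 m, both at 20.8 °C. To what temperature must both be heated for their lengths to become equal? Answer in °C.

T = 191.5 °C

Equal length when α₁L₁ΔT − α₂L₂ΔT = L₂ − L₁ = 4.65×10⁻³ m
α₁L₁ = 2.8053×10⁻⁵, α₂L₂ = 8.0536575×10⁻⁷ → Δ(αL) = 2.724763425×10⁻⁵ m/K
ΔT = 4.65×10⁻³ / 2.724763425×10⁻⁵ = 170.657 K, so T = 20.8 + 170.657 = 191.457 °C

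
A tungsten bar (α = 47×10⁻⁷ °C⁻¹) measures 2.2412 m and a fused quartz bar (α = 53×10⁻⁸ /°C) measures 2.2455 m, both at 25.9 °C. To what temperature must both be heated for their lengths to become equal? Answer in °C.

T = 486.1 °C

Equal length when α₁L₁ΔT − α₂L₂ΔT = L₂ − L₁ = 4.30×10⁻³ m
α₁L₁ = 1.053364×10⁻⁵, α₂L₂ = 1.190115×10⁻⁶ → Δ(αL) = 9.343525×10⁻⁶ m/K
ΔT = 4.30×10⁻³ / 9.343525×10⁻⁶ = 460.212 K, so T = 25.9 + 460.212 = 486.112 °C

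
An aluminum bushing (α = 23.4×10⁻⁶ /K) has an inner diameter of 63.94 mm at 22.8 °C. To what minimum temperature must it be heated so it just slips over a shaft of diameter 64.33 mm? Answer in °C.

Required Δd = 64.33 − 63.94 = 0.39 mm
Δd = αd₀ΔT ⇒ ΔT = Δd/(αd₀) = 0.39 / (23.4×10⁻⁶ × 63.94) = 260.66 K
T_min = 22.8 + 260.66 = 283.46 °C

T = 283 °C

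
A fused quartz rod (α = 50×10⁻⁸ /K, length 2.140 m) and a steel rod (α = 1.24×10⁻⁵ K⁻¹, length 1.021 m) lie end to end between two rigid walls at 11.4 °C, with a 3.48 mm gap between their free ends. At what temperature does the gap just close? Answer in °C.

T = 265 °C

Gap closes when ΔL₁ + ΔL₂ = 3.48 mm = 3.48×10⁻³ m
(α₁L₁ + α₂L₂)ΔT = g
α₁L₁ + α₂L₂ = 50×10⁻⁸×2.140 + 1.24×10⁻⁵×1.021 = 1.37304×10⁻⁵ m/K
ΔT = 3.48×10⁻³ / 1.37304×10⁻⁵ = 253.45 K
T = 11.4 + 253.45 = 264.85 °C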